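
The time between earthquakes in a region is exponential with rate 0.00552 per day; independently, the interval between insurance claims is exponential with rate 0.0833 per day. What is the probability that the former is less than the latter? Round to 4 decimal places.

0.0621

λ_1 = 0.00552, λ_2 = 0.0833.
For independent exponentials, P(the former < the latter) = λ_1/(λ_1+λ_2) = 0.00552/0.08882 ≈ 0.0621.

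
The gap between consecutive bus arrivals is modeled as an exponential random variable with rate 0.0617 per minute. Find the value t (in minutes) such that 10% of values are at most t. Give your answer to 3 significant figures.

Set 1 − e^(−λt) = 0.1, so t = −ln(0.9)/λ = 0.10536/0.0617 ≈ 1.70763 minutes.

1.71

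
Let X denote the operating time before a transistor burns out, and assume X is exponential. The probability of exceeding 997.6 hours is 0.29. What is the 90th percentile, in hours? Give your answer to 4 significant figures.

e^(−λ·997.6) = 0.29 ⇒ λ = −ln(0.29)/997.6 = 0.00124085.
90th percentile: 1 − e^(−λt) = 0.9, t = −ln(0.1)/λ = 1855.65 hours.

1856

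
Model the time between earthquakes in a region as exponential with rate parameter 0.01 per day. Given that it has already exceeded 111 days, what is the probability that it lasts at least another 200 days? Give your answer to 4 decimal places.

0.1353

P(X > s+t | X > s) = e^(−λ(s+t))/e^(−λs) = e^(−λt), independent of s = 111.
P(X > 200) = e^(−2) ≈ 0.1353.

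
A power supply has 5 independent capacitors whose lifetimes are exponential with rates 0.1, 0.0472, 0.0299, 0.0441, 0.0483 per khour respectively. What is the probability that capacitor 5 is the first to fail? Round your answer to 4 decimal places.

The time to first failure is exponential with rate Σλ = 0.1 + 0.0472 + 0.0299 + 0.0441 + 0.0483 = 0.2695.
P(capacitor 5 first) = λ_5/Σλ = 0.0483/0.2695 ≈ 0.1792.

0.1792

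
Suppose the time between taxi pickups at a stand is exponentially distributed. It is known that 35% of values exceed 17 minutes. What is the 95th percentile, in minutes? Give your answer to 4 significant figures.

e^(−λ·17) = 0.35 ⇒ λ = −ln(0.35)/17 = 0.0617542.
95th percentile: 1 − e^(−λt) = 0.95, t = −ln(0.05)/λ = 48.5105 minutes.

48.51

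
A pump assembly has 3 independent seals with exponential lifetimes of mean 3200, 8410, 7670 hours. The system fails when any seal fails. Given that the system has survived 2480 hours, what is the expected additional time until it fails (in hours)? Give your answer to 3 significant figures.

1780

First-failure rate Σλ = 1/3200 + 1/8410 + 1/7670 = 0.000561784.
By memorylessness the expected residual is 1/Σλ = 1780.04 hours, regardless of the 2480 already elapsed.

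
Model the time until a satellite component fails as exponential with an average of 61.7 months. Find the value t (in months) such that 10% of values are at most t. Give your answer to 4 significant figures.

6.501

The rate is λ = 1/61.7 = 0.0162075 per month.
Set 1 − e^(−λt) = 0.1, so t = −ln(0.9)/λ = 0.10536/0.0162075 ≈ 6.50074 months.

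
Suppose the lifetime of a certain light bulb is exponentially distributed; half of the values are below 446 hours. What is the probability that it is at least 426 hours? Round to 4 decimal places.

For an exponential, median = ln(2)/λ, so λ = ln 2 / 446 = 0.00155414 per hour.
P(X > 426) = e^(−λ·426) = e^(−0.66206) ≈ 0.5158.

0.5158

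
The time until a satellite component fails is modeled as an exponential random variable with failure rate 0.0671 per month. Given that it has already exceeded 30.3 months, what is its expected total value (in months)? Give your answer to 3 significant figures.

45.2

By memorylessness, E[X | X > 30.3] = 30.3 + 1/λ = 30.3 + 14.9031 = 45.2031 months.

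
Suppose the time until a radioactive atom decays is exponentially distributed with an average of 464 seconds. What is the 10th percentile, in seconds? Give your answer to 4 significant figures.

The rate is λ = 1/464 = 0.00215517 per second.
Set 1 − e^(−λt) = 0.1, so t = −ln(0.9)/λ = 0.10536/0.00215517 ≈ 48.8873 seconds.

48.89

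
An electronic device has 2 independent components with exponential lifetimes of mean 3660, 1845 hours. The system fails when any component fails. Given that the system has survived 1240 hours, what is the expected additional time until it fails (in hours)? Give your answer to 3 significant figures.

1230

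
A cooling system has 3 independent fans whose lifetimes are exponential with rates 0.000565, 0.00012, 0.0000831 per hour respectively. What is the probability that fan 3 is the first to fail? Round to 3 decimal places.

0.108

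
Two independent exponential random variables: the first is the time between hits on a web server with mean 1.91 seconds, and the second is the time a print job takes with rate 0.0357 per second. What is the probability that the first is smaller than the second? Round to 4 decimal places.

λ_1 = 1/1.91 = 0.52356, λ_2 = 0.0357.
For independent exponentials, P(the first < the second) = λ_1/(λ_1+λ_2) = 0.52356/0.55926 ≈ 0.9362.

0.9362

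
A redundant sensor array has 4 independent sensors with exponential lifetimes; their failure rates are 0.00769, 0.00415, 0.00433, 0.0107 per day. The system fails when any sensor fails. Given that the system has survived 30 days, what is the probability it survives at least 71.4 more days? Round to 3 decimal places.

Time to first failure ~ Exp(Σλ) with Σλ = 0.02687.
By memorylessness, P(T > 30+71.4 | T > 30) = P(T > 71.4) = e^(−0.02687·71.4) ≈ 0.147.

0.147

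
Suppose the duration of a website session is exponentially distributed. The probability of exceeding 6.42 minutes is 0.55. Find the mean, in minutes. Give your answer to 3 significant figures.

10.7

e^(−λ·6.42) = 0.55 ⇒ λ = −ln(0.55)/6.42 = 0.093121.
Mean = 1/λ = 10.7387 minutes.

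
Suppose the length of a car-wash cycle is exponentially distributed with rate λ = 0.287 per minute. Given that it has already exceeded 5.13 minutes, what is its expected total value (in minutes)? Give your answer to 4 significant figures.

8.614

By memorylessness, E[X | X > 5.13] = 5.13 + 1/λ = 5.13 + 3.48432 = 8.61432 minutes.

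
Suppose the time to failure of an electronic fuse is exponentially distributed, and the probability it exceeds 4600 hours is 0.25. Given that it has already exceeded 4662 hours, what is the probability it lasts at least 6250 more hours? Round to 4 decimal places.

From e^(−λ·4600) = 0.25, λ = −ln(0.25)/4600 = 0.000301368.
Memoryless: P(X > 4662+6250 | X > 4662) = P(X > 6250) = e^(−0.000301368·6250) ≈ 0.1520.

0.1520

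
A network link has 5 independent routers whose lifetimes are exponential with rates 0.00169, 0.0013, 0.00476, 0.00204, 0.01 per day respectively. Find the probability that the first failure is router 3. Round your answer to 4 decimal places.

The time to first failure is exponential with rate Σλ = 0.00169 + 0.0013 + 0.00476 + 0.00204 + 0.01 = 0.01979.
P(router 3 first) = λ_3/Σλ = 0.00476/0.01979 ≈ 0.2405.

0.2405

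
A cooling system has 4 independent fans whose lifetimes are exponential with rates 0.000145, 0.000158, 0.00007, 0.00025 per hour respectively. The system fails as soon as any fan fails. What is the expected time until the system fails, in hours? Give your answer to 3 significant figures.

1610

The time to first failure is exponential with rate Σλ = 0.000145 + 0.000158 + 0.00007 + 0.00025 = 0.000623.
E[min] = 1/Σλ = 1/0.000623 = 1605.14 hours.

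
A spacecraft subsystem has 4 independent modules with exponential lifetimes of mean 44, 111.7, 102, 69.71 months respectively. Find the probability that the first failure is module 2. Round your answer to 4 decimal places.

0.1604

Rates: λ_i = 1/mean_i → 0.0227273, 0.00895255, 0.00980392, 0.0143451; Σλ = 0.0558289.
P(module 2 first) = λ_2/Σλ = 0.00895255/0.0558289 ≈ 0.1604.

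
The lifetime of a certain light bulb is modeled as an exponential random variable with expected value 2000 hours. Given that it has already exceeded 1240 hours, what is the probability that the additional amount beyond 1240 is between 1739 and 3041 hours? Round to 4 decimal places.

0.2006

The rate is λ = 1/2000 = 0.0005 per hour.
Memoryless: the residual past 1240 is again Exp(λ).
P(1739 < residual < 3041) = e^(−λ·1739) − e^(−λ·3041) = 0.41916 − 0.21860 ≈ 0.2006.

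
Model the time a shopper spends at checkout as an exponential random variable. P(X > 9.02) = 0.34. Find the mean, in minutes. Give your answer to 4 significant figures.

8.361

e^(−λ·9.02) = 0.34 ⇒ λ = −ln(0.34)/9.02 = 0.119602.
Mean = 1/λ = 8.36107 minutes.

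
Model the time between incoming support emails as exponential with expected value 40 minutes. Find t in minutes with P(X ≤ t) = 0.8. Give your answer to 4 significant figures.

64.38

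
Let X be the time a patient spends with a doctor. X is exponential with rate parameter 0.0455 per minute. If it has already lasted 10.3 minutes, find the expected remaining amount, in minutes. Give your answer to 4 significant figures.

By memorylessness, the remaining amount past any threshold is again Exp(λ) with mean 1/λ = 21.978 minutes.

21.98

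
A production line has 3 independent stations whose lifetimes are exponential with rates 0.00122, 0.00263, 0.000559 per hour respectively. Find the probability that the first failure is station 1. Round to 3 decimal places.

0.277

The time to first failure is exponential with rate Σλ = 0.00122 + 0.00263 + 0.000559 = 0.004409.
P(station 1 first) = λ_1/Σλ = 0.00122/0.004409 ≈ 0.277.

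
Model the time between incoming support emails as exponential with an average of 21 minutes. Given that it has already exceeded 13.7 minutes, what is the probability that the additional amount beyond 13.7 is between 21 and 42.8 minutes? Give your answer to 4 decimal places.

0.2376

The rate is λ = 1/21 = 0.047619 per minute.
Memoryless: the residual past 13.7 is again Exp(λ).
P(21 < residual < 42.8) = e^(−λ·21) − e^(−λ·42.8) = 0.36788 − 0.13028 ≈ 0.2376.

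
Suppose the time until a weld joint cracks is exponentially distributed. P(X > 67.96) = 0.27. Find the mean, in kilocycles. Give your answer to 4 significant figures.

e^(−λ·67.96) = 0.27 ⇒ λ = −ln(0.27)/67.96 = 0.0192662.
Mean = 1/λ = 51.9043 kilocycles.

51.90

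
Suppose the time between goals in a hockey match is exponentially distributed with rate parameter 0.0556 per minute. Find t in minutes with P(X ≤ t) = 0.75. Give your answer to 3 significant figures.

Set 1 − e^(−λt) = 0.75, so t = −ln(0.25)/λ = 1.3863/0.0556 ≈ 24.9334 minutes.

24.9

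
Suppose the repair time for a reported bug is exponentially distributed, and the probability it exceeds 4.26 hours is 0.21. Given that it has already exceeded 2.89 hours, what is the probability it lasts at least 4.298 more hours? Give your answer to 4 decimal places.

0.2071

From e^(−λ·4.26) = 0.21, λ = −ln(0.21)/4.26 = 0.366349.
Memoryless: P(X > 2.89+4.298 | X > 2.89) = P(X > 4.298) = e^(−0.366349·4.298) ≈ 0.2071.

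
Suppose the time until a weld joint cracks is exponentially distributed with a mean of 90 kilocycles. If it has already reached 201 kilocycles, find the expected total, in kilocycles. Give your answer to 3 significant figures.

291

The rate is λ = 1/90 = 0.0111111 per kilocycle.
By memorylessness, E[X | X > 201] = 201 + 1/λ = 201 + 90 = 291 kilocycles.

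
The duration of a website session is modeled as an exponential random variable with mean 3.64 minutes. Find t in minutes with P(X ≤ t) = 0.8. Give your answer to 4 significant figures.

The rate is λ = 1/3.64 = 0.274725 per minute.
Set 1 − e^(−λt) = 0.8, so t = −ln(0.2)/λ = 1.6094/0.274725 ≈ 5.85835 minutes.

5.858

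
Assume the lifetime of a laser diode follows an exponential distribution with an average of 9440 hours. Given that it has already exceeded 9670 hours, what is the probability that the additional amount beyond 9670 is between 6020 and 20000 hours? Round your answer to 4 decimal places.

0.4083

The rate is λ = 1/9440 = 0.000105932 per hour.
Memoryless: the residual past 9670 is again Exp(λ).
P(6020 < residual < 20000) = e^(−λ·6020) − e^(−λ·20000) = 0.52850 − 0.12019 ≈ 0.4083.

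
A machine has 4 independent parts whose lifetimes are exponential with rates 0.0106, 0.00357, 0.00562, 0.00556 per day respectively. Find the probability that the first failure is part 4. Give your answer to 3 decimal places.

0.219

The time to first failure is exponential with rate Σλ = 0.0106 + 0.00357 + 0.00562 + 0.00556 = 0.02535.
P(part 4 first) = λ_4/Σλ = 0.00556/0.02535 ≈ 0.219.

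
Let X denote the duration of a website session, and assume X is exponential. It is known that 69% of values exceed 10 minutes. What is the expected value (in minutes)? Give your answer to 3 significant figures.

26.9

e^(−λ·10) = 0.69 ⇒ λ = −ln(0.69)/10 = 0.0371064.
Mean = 1/λ = 26.9496 minutes.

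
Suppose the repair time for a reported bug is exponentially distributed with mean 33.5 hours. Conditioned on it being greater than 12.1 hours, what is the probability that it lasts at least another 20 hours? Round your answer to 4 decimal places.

The rate is λ = 1/33.5 = 0.0298507 per hour.
P(X > s+t | X > s) = e^(−λ(s+t))/e^(−λs) = e^(−λt), independent of s = 12.1.
P(X > 20) = e^(−0.59701) ≈ 0.5505.

0.5505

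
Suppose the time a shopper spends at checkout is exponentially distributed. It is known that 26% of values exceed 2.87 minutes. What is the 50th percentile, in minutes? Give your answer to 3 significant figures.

1.48

e^(−λ·2.87) = 0.26 ⇒ λ = −ln(0.26)/2.87 = 0.469364.
50th percentile: 1 − e^(−λt) = 0.5, t = −ln(0.5)/λ = 1.47678 minutes.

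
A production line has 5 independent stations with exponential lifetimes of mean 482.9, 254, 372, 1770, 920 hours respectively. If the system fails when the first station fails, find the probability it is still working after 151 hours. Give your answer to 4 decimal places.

0.2096

The first failure time is exponential with rate Σλ_i = 1/482.9 + 1/254 + 1/372 + 1/1770 + 1/920 = 0.0103479 per hour.
P(min > 151) = e^(−0.0103479·151) = e^(−1.5625) ≈ 0.2096.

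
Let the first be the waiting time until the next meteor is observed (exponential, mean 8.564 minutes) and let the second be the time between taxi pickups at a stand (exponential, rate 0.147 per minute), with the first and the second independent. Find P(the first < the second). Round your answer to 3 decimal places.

0.443

λ_1 = 1/8.564 = 0.116768, λ_2 = 0.147.
For independent exponentials, P(the first < the second) = λ_1/(λ_1+λ_2) = 0.116768/0.263768 ≈ 0.443.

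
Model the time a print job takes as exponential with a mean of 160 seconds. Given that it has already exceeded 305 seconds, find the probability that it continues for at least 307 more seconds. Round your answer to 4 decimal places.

The rate is λ = 1/160 = 0.00625 per second.
P(X > s+t | X > s) = e^(−λ(s+t))/e^(−λs) = e^(−λt), independent of s = 305.
P(X > 307) = e^(−1.9188) ≈ 0.1468.

0.1468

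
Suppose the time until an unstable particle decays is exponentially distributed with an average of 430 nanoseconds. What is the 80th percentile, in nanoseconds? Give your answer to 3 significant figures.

The rate is λ = 1/430 = 0.00232558 per nanosecond.
Set 1 − e^(−λt) = 0.8, so t = −ln(0.2)/λ = 1.6094/0.00232558 ≈ 692.058 nanoseconds.

692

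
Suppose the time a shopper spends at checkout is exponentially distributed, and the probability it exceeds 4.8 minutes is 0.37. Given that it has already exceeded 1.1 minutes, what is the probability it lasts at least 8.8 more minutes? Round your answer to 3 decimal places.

From e^(−λ·4.8) = 0.37, λ = −ln(0.37)/4.8 = 0.207136.
Memoryless: P(X > 1.1+8.8 | X > 1.1) = P(X > 8.8) = e^(−0.207136·8.8) ≈ 0.162.

0.162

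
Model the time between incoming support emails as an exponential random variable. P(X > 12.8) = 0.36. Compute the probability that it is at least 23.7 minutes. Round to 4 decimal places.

e^(−λ·12.8) = 0.36 ⇒ λ = −ln(0.36)/12.8 = 0.0798165.
P(X > 23.7) = e^(−0.0798165·23.7) = e^(−1.8917) ≈ 0.1508.

0.1508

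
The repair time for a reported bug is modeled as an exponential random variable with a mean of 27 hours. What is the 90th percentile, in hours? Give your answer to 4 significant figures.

The rate is λ = 1/27 = 0.037037 per hour.
Set 1 − e^(−λt) = 0.9, so t = −ln(0.1)/λ = 2.3026/0.037037 ≈ 62.1698 hours.

62.17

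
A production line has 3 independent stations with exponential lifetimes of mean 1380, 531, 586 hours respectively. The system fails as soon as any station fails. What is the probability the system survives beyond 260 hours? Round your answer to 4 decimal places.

0.3257

The first failure time is exponential with rate Σλ_i = 1/1380 + 1/531 + 1/586 = 0.00431436 per hour.
P(min > 260) = e^(−0.00431436·260) = e^(−1.1217) ≈ 0.3257.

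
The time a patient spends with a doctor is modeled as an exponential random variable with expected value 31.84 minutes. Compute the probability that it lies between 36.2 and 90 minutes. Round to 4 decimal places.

The rate is λ = 1/31.84 = 0.031407 per minute.
P(36.2 < X < 90) = e^(−λ·36.2) − e^(−λ·90) = 0.32080 − 0.05921 ≈ 0.2616.

0.2616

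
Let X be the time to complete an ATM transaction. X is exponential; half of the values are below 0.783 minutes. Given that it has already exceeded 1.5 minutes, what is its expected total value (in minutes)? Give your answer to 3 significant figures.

For an exponential, median = ln(2)/λ, so λ = ln 2 / 0.783 = 0.885245 per minute.
By memorylessness, E[X | X > 1.5] = 1.5 + 1/λ = 1.5 + 1.12963 = 2.62963 minutes.

2.63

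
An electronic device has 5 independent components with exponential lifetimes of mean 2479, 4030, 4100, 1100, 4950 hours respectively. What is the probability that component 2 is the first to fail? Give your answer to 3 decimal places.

Rates: λ_i = 1/mean_i → 0.000403388, 0.000248139, 0.000243902, 0.000909091, 0.00020202; Σλ = 0.00200654.
P(component 2 first) = λ_2/Σλ = 0.000248139/0.00200654 ≈ 0.124.

0.124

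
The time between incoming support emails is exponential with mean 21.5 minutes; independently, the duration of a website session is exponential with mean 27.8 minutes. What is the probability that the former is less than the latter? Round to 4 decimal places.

0.5639

λ_1 = 1/21.5 = 0.0465116, λ_2 = 1/27.8 = 0.0359712.
For independent exponentials, P(the former < the latter) = λ_1/(λ_1+λ_2) = 0.0465116/0.0824829 ≈ 0.5639.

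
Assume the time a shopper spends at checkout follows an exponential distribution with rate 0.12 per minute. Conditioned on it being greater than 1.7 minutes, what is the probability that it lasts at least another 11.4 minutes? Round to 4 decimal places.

0.2546

By the memoryless property, P(X > 1.7+11.4 | X > 1.7) = P(X > 11.4).
P(X > 11.4) = e^(−1.368) ≈ 0.2546.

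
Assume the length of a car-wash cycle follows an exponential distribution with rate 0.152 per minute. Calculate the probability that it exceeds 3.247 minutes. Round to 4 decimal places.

0.6105

P(X > 3.247) = e^(−λ·3.247) = e^(−0.49354) ≈ 0.6105.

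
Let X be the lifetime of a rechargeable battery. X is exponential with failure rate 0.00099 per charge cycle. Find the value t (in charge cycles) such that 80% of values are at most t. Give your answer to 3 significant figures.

Set 1 − e^(−λt) = 0.8, so t = −ln(0.2)/λ = 1.6094/0.00099 ≈ 1625.69 charge cycles.

1630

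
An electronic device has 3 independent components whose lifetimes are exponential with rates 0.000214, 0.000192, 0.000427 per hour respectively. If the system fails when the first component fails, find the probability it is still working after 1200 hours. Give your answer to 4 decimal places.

The time to first failure is exponential with rate Σλ = 0.000214 + 0.000192 + 0.000427 = 0.000833.
P(min > 1200) = e^(−0.000833·1200) = e^(−0.9996) ≈ 0.3680.

0.3680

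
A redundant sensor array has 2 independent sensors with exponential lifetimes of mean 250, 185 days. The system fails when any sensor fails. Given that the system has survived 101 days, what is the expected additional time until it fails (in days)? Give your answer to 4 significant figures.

106.3

First-failure rate Σλ = 1/250 + 1/185 = 0.00940541.
By memorylessness the expected residual is 1/Σλ = 106.322 days, regardless of the 101 already elapsed.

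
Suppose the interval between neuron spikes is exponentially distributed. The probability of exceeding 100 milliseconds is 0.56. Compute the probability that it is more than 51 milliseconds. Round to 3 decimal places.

e^(−λ·100) = 0.56 ⇒ λ = −ln(0.56)/100 = 0.00579818.
P(X > 51) = e^(−0.00579818·51) = e^(−0.29571) ≈ 0.744.

0.744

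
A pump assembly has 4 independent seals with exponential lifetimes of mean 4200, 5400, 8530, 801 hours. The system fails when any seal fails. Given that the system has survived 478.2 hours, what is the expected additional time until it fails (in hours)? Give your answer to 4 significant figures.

First-failure rate Σλ = 1/4200 + 1/5400 + 1/8530 + 1/801 = 0.00178895.
By memorylessness the expected residual is 1/Σλ = 558.986 hours, regardless of the 478.2 already elapsed.

559.0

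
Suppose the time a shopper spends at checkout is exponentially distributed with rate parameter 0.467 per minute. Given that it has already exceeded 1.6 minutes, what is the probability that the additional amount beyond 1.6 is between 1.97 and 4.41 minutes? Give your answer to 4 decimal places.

0.2710

Memoryless: the residual past 1.6 is again Exp(λ).
P(1.97 < residual < 4.41) = e^(−λ·1.97) − e^(−λ·4.41) = 0.39852 − 0.12752 ≈ 0.2710.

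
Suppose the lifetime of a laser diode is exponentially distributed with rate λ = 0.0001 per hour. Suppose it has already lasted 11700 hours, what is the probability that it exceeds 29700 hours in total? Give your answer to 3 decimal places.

By the memoryless property, P(X > 11700+18000 | X > 11700) = P(X > 18000).
P(X > 18000) = e^(−1.8) ≈ 0.165.

0.165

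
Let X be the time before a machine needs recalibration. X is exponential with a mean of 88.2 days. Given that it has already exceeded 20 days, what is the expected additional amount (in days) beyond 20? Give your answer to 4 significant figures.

The rate is λ = 1/88.2 = 0.0113379 per day.
By memorylessness, the remaining amount past any threshold is again Exp(λ) with mean 1/λ = 88.2 days.

88.20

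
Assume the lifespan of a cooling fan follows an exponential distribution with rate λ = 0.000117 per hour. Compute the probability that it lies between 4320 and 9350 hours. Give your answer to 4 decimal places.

0.2683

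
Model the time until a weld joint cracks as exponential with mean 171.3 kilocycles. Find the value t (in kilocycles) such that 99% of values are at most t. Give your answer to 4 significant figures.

788.9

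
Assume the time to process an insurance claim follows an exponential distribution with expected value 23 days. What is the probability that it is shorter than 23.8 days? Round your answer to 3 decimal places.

The rate is λ = 1/23 = 0.0434783 per day.
P(X ≤ 23.8) = 1 − e^(−λ·23.8) = 1 − e^(−1.0348) ≈ 0.645.

0.645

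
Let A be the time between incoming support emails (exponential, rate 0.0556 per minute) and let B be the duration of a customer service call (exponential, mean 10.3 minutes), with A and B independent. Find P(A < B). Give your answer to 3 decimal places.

λ_1 = 0.0556, λ_2 = 1/10.3 = 0.0970874.
For independent exponentials, P(A < B) = λ_1/(λ_1+λ_2) = 0.0556/0.152687 ≈ 0.364.

0.364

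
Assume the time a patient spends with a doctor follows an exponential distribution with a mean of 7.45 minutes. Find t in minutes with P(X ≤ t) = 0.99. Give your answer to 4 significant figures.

34.31

The rate is λ = 1/7.45 = 0.134228 per minute.
Set 1 − e^(−λt) = 0.99, so t = −ln(0.01)/λ = 4.6052/0.134228 ≈ 34.3085 minutes.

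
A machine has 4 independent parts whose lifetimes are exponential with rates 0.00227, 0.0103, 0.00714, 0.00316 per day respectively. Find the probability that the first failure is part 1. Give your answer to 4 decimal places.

The time to first failure is exponential with rate Σλ = 0.00227 + 0.0103 + 0.00714 + 0.00316 = 0.02287.
P(part 1 first) = λ_1/Σλ = 0.00227/0.02287 ≈ 0.0993.

0.0993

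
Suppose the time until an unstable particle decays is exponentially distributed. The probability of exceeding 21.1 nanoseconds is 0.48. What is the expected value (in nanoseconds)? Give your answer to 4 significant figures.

28.75

e^(−λ·21.1) = 0.48 ⇒ λ = −ln(0.48)/21.1 = 0.0347853.
Mean = 1/λ = 28.7478 nanoseconds.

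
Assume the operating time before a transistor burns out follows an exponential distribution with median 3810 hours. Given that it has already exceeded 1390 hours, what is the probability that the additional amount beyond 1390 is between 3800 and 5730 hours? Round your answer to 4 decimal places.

For an exponential, median = ln(2)/λ, so λ = ln 2 / 3810 = 0.000181928 per hour.
Memoryless: the residual past 1390 is again Exp(λ).
P(3800 < residual < 5730) = e^(−λ·3800) − e^(−λ·5730) = 0.50091 − 0.35259 ≈ 0.1483.

0.1483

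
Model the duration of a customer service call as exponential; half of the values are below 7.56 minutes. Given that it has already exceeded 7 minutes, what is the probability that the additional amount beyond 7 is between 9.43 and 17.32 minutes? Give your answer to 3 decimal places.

0.217

For an exponential, median = ln(2)/λ, so λ = ln 2 / 7.56 = 0.0916861 per minute.
Memoryless: the residual past 7 is again Exp(λ).
P(9.43 < residual < 17.32) = e^(−λ·9.43) − e^(−λ·17.32) = 0.42122 − 0.20433 ≈ 0.217.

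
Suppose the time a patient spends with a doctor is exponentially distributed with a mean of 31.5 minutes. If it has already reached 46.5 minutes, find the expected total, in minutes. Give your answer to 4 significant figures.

78.00

The rate is λ = 1/31.5 = 0.031746 per minute.
By memorylessness, E[X | X > 46.5] = 46.5 + 1/λ = 46.5 + 31.5 = 78 minutes.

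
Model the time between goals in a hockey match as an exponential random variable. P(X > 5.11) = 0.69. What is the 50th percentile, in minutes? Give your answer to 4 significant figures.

9.545

e^(−λ·5.11) = 0.69 ⇒ λ = −ln(0.69)/5.11 = 0.0726152.
50th percentile: 1 − e^(−λt) = 0.5, t = −ln(0.5)/λ = 9.54548 minutes.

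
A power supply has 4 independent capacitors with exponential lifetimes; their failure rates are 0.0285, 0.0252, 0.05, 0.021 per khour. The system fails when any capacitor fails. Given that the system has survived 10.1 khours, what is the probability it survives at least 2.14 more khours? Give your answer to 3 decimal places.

0.766

Time to first failure ~ Exp(Σλ) with Σλ = 0.1247.
By memorylessness, P(T > 10.1+2.14 | T > 10.1) = P(T > 2.14) = e^(−0.1247·2.14) ≈ 0.766.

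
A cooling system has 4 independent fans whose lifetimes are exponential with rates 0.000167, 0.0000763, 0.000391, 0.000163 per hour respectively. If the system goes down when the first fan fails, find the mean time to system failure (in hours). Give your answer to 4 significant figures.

1254

The time to first failure is exponential with rate Σλ = 0.000167 + 0.0000763 + 0.000391 + 0.000163 = 0.0007973.
E[min] = 1/Σλ = 1/0.0007973 = 1254.23 hours.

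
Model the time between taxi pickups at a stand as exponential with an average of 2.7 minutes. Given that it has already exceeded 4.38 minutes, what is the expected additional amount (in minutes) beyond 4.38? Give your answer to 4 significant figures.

The rate is λ = 1/2.7 = 0.37037 per minute.
By memorylessness, the remaining amount past any threshold is again Exp(λ) with mean 1/λ = 2.7 minutes.

2.700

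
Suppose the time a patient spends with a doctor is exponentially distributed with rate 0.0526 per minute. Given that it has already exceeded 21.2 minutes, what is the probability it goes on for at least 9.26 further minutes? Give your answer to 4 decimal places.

The exponential is memoryless, so the remaining time is again Exp(λ): the condition X > 21.2 is irrelevant.
P(X > 9.26) = e^(−0.48708) ≈ 0.6144.

0.6144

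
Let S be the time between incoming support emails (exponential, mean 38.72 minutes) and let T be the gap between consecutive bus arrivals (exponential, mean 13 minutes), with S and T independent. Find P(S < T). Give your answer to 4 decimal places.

λ_1 = 1/38.72 = 0.0258264, λ_2 = 1/13 = 0.0769231.
For independent exponentials, P(S < T) = λ_1/(λ_1+λ_2) = 0.0258264/0.10275 ≈ 0.2514.

0.2514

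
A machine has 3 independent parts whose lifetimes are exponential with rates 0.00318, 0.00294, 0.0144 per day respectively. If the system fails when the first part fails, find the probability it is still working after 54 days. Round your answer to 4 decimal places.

The time to first failure is exponential with rate Σλ = 0.00318 + 0.00294 + 0.0144 = 0.02052.
P(min > 54) = e^(−0.02052·54) = e^(−1.1081) ≈ 0.3302.

0.3302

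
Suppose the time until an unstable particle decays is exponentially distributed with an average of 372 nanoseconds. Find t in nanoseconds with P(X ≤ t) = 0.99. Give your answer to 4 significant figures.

The rate is λ = 1/372 = 0.00268817 per nanosecond.
Set 1 − e^(−λt) = 0.99, so t = −ln(0.01)/λ = 4.6052/0.00268817 ≈ 1713.12 nanoseconds.

1713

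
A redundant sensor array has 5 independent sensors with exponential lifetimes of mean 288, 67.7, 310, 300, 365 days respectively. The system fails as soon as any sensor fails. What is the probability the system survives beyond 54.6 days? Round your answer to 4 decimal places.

The first failure time is exponential with rate Σλ_i = 1/288 + 1/67.7 + 1/310 + 1/300 + 1/365 = 0.0275421 per day.
P(min > 54.6) = e^(−0.0275421·54.6) = e^(−1.5038) ≈ 0.2223.

0.2223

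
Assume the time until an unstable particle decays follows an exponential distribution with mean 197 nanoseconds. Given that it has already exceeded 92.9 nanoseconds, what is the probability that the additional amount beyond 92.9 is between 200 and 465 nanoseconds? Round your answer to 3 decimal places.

0.268

The rate is λ = 1/197 = 0.00507614 per nanosecond.
Memoryless: the residual past 92.9 is again Exp(λ).
P(200 < residual < 465) = e^(−λ·200) − e^(−λ·465) = 0.36232 − 0.09438 ≈ 0.268.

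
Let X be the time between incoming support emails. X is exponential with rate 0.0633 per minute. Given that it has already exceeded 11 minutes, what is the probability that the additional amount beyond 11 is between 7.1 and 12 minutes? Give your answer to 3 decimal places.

0.170

Memoryless: the residual past 11 is again Exp(λ).
P(7.1 < residual < 12) = e^(−λ·7.1) − e^(−λ·12) = 0.63799 − 0.46785 ≈ 0.170.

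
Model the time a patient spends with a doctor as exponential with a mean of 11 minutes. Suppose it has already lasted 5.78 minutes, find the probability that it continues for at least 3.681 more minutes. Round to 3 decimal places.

0.716

The rate is λ = 1/11 = 0.0909091 per minute.
The exponential is memoryless, so the remaining time is again Exp(λ): the condition X > 5.78 is irrelevant.
P(X > 3.681) = e^(−0.33464) ≈ 0.716.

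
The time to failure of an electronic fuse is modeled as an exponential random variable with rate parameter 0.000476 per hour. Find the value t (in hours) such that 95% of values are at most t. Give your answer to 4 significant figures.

Set 1 − e^(−λt) = 0.95, so t = −ln(0.05)/λ = 2.9957/0.000476 ≈ 6293.56 hours.

6294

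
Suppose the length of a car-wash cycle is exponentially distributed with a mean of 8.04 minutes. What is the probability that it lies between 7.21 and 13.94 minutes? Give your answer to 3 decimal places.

The rate is λ = 1/8.04 = 0.124378 per minute.
P(7.21 < X < 13.94) = e^(−λ·7.21) − e^(−λ·13.94) = 0.40789 − 0.17661 ≈ 0.231.

0.231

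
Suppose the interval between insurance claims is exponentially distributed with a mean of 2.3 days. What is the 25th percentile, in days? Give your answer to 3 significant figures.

0.662

The rate is λ = 1/2.3 = 0.434783 per day.
Set 1 − e^(−λt) = 0.25, so t = −ln(0.75)/λ = 0.28768/0.434783 ≈ 0.661669 days.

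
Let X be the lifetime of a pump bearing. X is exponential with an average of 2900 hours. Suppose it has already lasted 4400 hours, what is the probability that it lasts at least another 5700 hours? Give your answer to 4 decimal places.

The rate is λ = 1/2900 = 0.000344828 per hour.
By the memoryless property, P(X > 4400+5700 | X > 4400) = P(X > 5700).
P(X > 5700) = e^(−1.9655) ≈ 0.1401.

0.1401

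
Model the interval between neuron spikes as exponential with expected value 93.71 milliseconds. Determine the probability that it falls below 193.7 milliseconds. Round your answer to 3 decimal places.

0.873

The rate is λ = 1/93.71 = 0.0106712 per millisecond.
P(X ≤ 193.7) = 1 − e^(−λ·193.7) = 1 − e^(−2.067) ≈ 0.873.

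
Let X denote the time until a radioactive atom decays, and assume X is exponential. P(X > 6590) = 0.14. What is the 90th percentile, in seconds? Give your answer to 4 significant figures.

7718

e^(−λ·6590) = 0.14 ⇒ λ = −ln(0.14)/6590 = 0.000298348.
90th percentile: 1 − e^(−λt) = 0.9, t = −ln(0.1)/λ = 7717.78 seconds.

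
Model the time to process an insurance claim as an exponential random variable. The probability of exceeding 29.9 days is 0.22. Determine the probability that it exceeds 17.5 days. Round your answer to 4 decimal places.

e^(−λ·29.9) = 0.22 ⇒ λ = −ln(0.22)/29.9 = 0.0506397.
P(X > 17.5) = e^(−0.0506397·17.5) = e^(−0.8862) ≈ 0.4122.

0.4122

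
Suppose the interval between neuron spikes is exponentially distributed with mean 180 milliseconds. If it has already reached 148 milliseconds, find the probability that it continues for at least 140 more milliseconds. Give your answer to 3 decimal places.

The rate is λ = 1/180 = 0.00555556 per millisecond.
P(X > s+t | X > s) = e^(−λ(s+t))/e^(−λs) = e^(−λt), independent of s = 148.
P(X > 140) = e^(−0.77778) ≈ 0.459.

0.459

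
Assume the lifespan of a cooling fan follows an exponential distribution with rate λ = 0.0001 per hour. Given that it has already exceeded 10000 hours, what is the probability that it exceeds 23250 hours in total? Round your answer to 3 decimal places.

0.266

By the memoryless property, P(X > 10000+13250 | X > 10000) = P(X > 13250).
P(X > 13250) = e^(−1.325) ≈ 0.266.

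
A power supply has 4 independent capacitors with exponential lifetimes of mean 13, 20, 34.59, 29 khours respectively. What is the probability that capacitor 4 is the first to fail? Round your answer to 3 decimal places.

Rates: λ_i = 1/mean_i → 0.0769231, 0.05, 0.0289101, 0.0344828; Σλ = 0.190316.
P(capacitor 4 first) = λ_4/Σλ = 0.0344828/0.190316 ≈ 0.181.

0.181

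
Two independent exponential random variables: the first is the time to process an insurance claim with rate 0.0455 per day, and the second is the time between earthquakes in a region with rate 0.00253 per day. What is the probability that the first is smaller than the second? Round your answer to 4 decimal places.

0.9473

λ_1 = 0.0455, λ_2 = 0.00253.
For independent exponentials, P(the first < the second) = λ_1/(λ_1+λ_2) = 0.0455/0.04803 ≈ 0.9473.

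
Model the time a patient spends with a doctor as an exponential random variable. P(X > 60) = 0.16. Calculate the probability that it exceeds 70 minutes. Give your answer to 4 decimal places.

0.1179

e^(−λ·60) = 0.16 ⇒ λ = −ln(0.16)/60 = 0.030543.
P(X > 70) = e^(−0.030543·70) = e^(−2.138) ≈ 0.1179.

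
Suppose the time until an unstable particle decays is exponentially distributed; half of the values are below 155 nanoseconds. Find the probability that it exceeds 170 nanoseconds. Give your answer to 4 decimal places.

0.4676

For an exponential, median = ln(2)/λ, so λ = ln 2 / 155 = 0.00447192 per nanosecond.
P(X > 170) = e^(−λ·170) = e^(−0.76023) ≈ 0.4676.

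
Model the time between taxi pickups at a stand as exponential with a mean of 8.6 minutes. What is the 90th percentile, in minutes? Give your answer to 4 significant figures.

The rate is λ = 1/8.6 = 0.116279 per minute.
Set 1 − e^(−λt) = 0.9, so t = −ln(0.1)/λ = 2.3026/0.116279 ≈ 19.8022 minutes.

19.80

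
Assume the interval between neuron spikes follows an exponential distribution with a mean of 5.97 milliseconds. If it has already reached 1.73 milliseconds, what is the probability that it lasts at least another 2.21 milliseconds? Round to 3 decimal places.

0.691

The rate is λ = 1/5.97 = 0.167504 per millisecond.
P(X > s+t | X > s) = e^(−λ(s+t))/e^(−λs) = e^(−λt), independent of s = 1.73.
P(X > 2.21) = e^(−0.37018) ≈ 0.691.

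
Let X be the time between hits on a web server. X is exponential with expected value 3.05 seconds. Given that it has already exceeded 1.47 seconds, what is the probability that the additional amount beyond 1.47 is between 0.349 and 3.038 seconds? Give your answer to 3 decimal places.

0.523

The rate is λ = 1/3.05 = 0.327869 per second.
Memoryless: the residual past 1.47 is again Exp(λ).
P(0.349 < residual < 3.038) = e^(−λ·0.349) − e^(−λ·3.038) = 0.89188 − 0.36933 ≈ 0.523.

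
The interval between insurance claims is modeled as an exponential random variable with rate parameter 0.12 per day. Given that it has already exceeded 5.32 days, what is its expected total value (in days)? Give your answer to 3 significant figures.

By memorylessness, E[X | X > 5.32] = 5.32 + 1/λ = 5.32 + 8.33333 = 13.6533 days.

13.7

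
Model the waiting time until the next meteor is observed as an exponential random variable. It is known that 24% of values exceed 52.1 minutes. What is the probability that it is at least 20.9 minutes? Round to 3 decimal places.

e^(−λ·52.1) = 0.24 ⇒ λ = −ln(0.24)/52.1 = 0.0273919.
P(X > 20.9) = e^(−0.0273919·20.9) = e^(−0.57249) ≈ 0.564.

0.564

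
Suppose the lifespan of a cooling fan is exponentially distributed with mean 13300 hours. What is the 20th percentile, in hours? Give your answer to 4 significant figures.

2968

The rate is λ = 1/13300 = 0.000075188 per hour.
Set 1 − e^(−λt) = 0.2, so t = −ln(0.8)/λ = 0.22314/0.000075188 ≈ 2967.81 hours.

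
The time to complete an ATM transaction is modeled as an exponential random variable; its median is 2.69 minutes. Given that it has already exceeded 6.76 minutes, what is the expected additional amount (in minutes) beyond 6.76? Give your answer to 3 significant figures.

3.88

For an exponential, median = ln(2)/λ, so λ = ln 2 / 2.69 = 0.257676 per minute.
By memorylessness, the remaining amount past any threshold is again Exp(λ) with mean 1/λ = 3.88085 minutes.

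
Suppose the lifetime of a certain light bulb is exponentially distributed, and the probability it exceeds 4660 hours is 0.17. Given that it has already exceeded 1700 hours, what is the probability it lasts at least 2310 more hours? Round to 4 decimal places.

From e^(−λ·4660) = 0.17, λ = −ln(0.17)/4660 = 0.000380248.
Memoryless: P(X > 1700+2310 | X > 1700) = P(X > 2310) = e^(−0.000380248·2310) ≈ 0.4155.

0.4155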